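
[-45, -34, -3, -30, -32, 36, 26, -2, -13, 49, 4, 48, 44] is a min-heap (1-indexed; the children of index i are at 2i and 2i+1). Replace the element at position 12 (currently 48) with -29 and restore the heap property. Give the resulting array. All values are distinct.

[-45, -34, -29, -30, -32, -3, 26, -2, -13, 49, 4, 36, 44]

set index 12 from 48 to -29 → [-45, -34, -3, -30, -32, 36, 26, -2, -13, 49, 4, -29, 44]
-29 < parent 36 at index 6, swap → [-45, -34, -3, -30, -32, -29, 26, -2, -13, 49, 4, 36, 44]
-29 < parent -3 at index 3, swap → [-45, -34, -29, -30, -32, -3, 26, -2, -13, 49, 4, 36, 44]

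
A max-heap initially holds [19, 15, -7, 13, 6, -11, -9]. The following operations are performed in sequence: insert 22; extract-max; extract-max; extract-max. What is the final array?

[13, 6, -7, -9, -11]

insert 22:
  append 22 at index 7 → [19, 15, -7, 13, 6, -11, -9, 22]
  22 > parent 13 at index 3, swap → [19, 15, -7, 22, 6, -11, -9, 13]
  22 > parent 15 at index 1, swap → [19, 22, -7, 15, 6, -11, -9, 13]
  22 > parent 19 at index 0, swap → [22, 19, -7, 15, 6, -11, -9, 13]
extract-max → returns 22:
  remove root 22; move last element 13 to root → [13, 19, -7, 15, 6, -11, -9]
  13 vs larger child 19 at index 1, swap → [19, 13, -7, 15, 6, -11, -9]
  13 vs larger child 15 at index 3, swap → [19, 15, -7, 13, 6, -11, -9]
extract-max → returns 19:
  remove root 19; move last element -9 to root → [-9, 15, -7, 13, 6, -11]
  -9 vs larger child 15 at index 1, swap → [15, -9, -7, 13, 6, -11]
  -9 vs larger child 13 at index 3, swap → [15, 13, -7, -9, 6, -11]
extract-max → returns 15:
  remove root 15; move last element -11 to root → [-11, 13, -7, -9, 6]
  -11 vs larger child 13 at index 1, swap → [13, -11, -7, -9, 6]
  -11 vs larger child 6 at index 4, swap → [13, 6, -7, -9, -11]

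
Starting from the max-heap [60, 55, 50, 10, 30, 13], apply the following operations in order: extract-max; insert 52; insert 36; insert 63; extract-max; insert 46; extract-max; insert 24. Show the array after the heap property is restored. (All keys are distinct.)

[52, 46, 50, 30, 13, 10, 36, 24]

extract-max → returns 60:
  remove root 60; move last element 13 to root → [13, 55, 50, 10, 30]
  13 vs larger child 55 at index 1, swap → [55, 13, 50, 10, 30]
  13 vs larger child 30 at index 4, swap → [55, 30, 50, 10, 13]
insert 52:
  append 52 at index 5 → [55, 30, 50, 10, 13, 52]
  52 > parent 50 at index 2, swap → [55, 30, 52, 10, 13, 50]
insert 36:
  append 36 at index 6 → [55, 30, 52, 10, 13, 50, 36] (no swap needed)
insert 63:
  append 63 at index 7 → [55, 30, 52, 10, 13, 50, 36, 63]
  63 > parent 10 at index 3, swap → [55, 30, 52, 63, 13, 50, 36, 10]
  63 > parent 30 at index 1, swap → [55, 63, 52, 30, 13, 50, 36, 10]
  63 > parent 55 at index 0, swap → [63, 55, 52, 30, 13, 50, 36, 10]
extract-max → returns 63:
  remove root 63; move last element 10 to root → [10, 55, 52, 30, 13, 50, 36]
  10 vs larger child 55 at index 1, swap → [55, 10, 52, 30, 13, 50, 36]
  10 vs larger child 30 at index 3, swap → [55, 30, 52, 10, 13, 50, 36]
insert 46:
  append 46 at index 7 → [55, 30, 52, 10, 13, 50, 36, 46]
  46 > parent 10 at index 3, swap → [55, 30, 52, 46, 13, 50, 36, 10]
  46 > parent 30 at index 1, swap → [55, 46, 52, 30, 13, 50, 36, 10]
extract-max → returns 55:
  remove root 55; move last element 10 to root → [10, 46, 52, 30, 13, 50, 36]
  10 vs larger child 52 at index 2, swap → [52, 46, 10, 30, 13, 50, 36]
  10 vs larger child 50 at index 5, swap → [52, 46, 50, 30, 13, 10, 36]
insert 24:
  append 24 at index 7 → [52, 46, 50, 30, 13, 10, 36, 24] (no swap needed)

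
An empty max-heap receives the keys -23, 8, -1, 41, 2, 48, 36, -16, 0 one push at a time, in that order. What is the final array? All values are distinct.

Insert -23:
  append -23 at index 0 → [-23] (no swap needed)
Insert 8:
  append 8 at index 1 → [-23, 8]
  8 > parent -23 at index 0, swap → [8, -23]
Insert -1:
  append -1 at index 2 → [8, -23, -1] (no swap needed)
Insert 41:
  append 41 at index 3 → [8, -23, -1, 41]
  41 > parent -23 at index 1, swap → [8, 41, -1, -23]
  41 > parent 8 at index 0, swap → [41, 8, -1, -23]
Insert 2:
  append 2 at index 4 → [41, 8, -1, -23, 2] (no swap needed)
Insert 48:
  append 48 at index 5 → [41, 8, -1, -23, 2, 48]
  48 > parent -1 at index 2, swap → [41, 8, 48, -23, 2, -1]
  48 > parent 41 at index 0, swap → [48, 8, 41, -23, 2, -1]
Insert 36:
  append 36 at index 6 → [48, 8, 41, -23, 2, -1, 36] (no swap needed)
Insert -16:
  append -16 at index 7 → [48, 8, 41, -23, 2, -1, 36, -16]
  -16 > parent -23 at index 3, swap → [48, 8, 41, -16, 2, -1, 36, -23]
Insert 0:
  append 0 at index 8 → [48, 8, 41, -16, 2, -1, 36, -23, 0]
  0 > parent -16 at index 3, swap → [48, 8, 41, 0, 2, -1, 36, -23, -16]

[48, 8, 41, 0, 2, -1, 36, -23, -16]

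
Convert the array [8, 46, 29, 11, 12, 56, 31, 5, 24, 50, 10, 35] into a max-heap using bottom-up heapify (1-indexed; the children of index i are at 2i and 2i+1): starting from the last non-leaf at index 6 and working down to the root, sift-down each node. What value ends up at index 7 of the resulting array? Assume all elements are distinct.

sift down from index 6: already satisfies heap property
sift down from index 5:
  12 vs larger child 50 at index 10, swap → [8, 46, 29, 11, 50, 56, 31, 5, 24, 12, 10, 35]
sift down from index 4:
  11 vs larger child 24 at index 9, swap → [8, 46, 29, 24, 50, 56, 31, 5, 11, 12, 10, 35]
sift down from index 3:
  29 vs larger child 56 at index 6, swap → [8, 46, 56, 24, 50, 29, 31, 5, 11, 12, 10, 35]
  29 vs only child 35 at index 12, swap → [8, 46, 56, 24, 50, 35, 31, 5, 11, 12, 10, 29]
sift down from index 2:
  46 vs larger child 50 at index 5, swap → [8, 50, 56, 24, 46, 35, 31, 5, 11, 12, 10, 29]
sift down from index 1:
  8 vs larger child 56 at index 3, swap → [56, 50, 8, 24, 46, 35, 31, 5, 11, 12, 10, 29]
  8 vs larger child 35 at index 6, swap → [56, 50, 35, 24, 46, 8, 31, 5, 11, 12, 10, 29]
  8 vs only child 29 at index 12, swap → [56, 50, 35, 24, 46, 29, 31, 5, 11, 12, 10, 8]
resulting array: [56, 50, 35, 24, 46, 29, 31, 5, 11, 12, 10, 8]

31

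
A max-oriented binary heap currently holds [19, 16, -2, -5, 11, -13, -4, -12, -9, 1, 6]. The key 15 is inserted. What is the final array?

[19, 16, 15, -5, 11, -2, -4, -12, -9, 1, 6, -13]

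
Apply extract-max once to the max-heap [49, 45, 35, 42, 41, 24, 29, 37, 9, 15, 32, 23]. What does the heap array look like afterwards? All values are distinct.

[45, 42, 35, 37, 41, 24, 29, 23, 9, 15, 32]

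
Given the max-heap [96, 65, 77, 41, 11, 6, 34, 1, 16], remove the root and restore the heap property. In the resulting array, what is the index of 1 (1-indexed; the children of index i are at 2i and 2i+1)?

remove root 96; move last element 16 to root → [16, 65, 77, 41, 11, 6, 34, 1]
16 vs larger child 77 at index 3, swap → [77, 65, 16, 41, 11, 6, 34, 1]
16 vs larger child 34 at index 7, swap → [77, 65, 34, 41, 11, 6, 16, 1]
resulting array: [77, 65, 34, 41, 11, 6, 16, 1]

8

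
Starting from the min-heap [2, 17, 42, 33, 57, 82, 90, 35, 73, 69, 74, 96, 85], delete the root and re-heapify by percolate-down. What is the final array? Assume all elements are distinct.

[17, 33, 42, 35, 57, 82, 90, 85, 73, 69, 74, 96]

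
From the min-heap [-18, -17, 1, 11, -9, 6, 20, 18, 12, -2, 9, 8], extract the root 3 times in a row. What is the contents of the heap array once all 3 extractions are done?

[-2, 8, 1, 11, 9, 6, 20, 18, 12]

extract-min #1 returns -18:
  remove root -18; move last element 8 to root → [8, -17, 1, 11, -9, 6, 20, 18, 12, -2, 9]
  8 vs smaller child -17 at index 1, swap → [-17, 8, 1, 11, -9, 6, 20, 18, 12, -2, 9]
  8 vs smaller child -9 at index 4, swap → [-17, -9, 1, 11, 8, 6, 20, 18, 12, -2, 9]
  8 vs smaller child -2 at index 9, swap → [-17, -9, 1, 11, -2, 6, 20, 18, 12, 8, 9]
extract-min #2 returns -17:
  remove root -17; move last element 9 to root → [9, -9, 1, 11, -2, 6, 20, 18, 12, 8]
  9 vs smaller child -9 at index 1, swap → [-9, 9, 1, 11, -2, 6, 20, 18, 12, 8]
  9 vs smaller child -2 at index 4, swap → [-9, -2, 1, 11, 9, 6, 20, 18, 12, 8]
  9 vs only child 8 at index 9, swap → [-9, -2, 1, 11, 8, 6, 20, 18, 12, 9]
extract-min #3 returns -9:
  remove root -9; move last element 9 to root → [9, -2, 1, 11, 8, 6, 20, 18, 12]
  9 vs smaller child -2 at index 1, swap → [-2, 9, 1, 11, 8, 6, 20, 18, 12]
  9 vs smaller child 8 at index 4, swap → [-2, 8, 1, 11, 9, 6, 20, 18, 12]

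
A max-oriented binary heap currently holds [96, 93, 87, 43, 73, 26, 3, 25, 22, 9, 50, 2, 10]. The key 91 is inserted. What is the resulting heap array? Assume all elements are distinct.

[96, 93, 91, 43, 73, 26, 87, 25, 22, 9, 50, 2, 10, 3]

append 91 at index 13 → [96, 93, 87, 43, 73, 26, 3, 25, 22, 9, 50, 2, 10, 91]
91 > parent 3 at index 6, swap → [96, 93, 87, 43, 73, 26, 91, 25, 22, 9, 50, 2, 10, 3]
91 > parent 87 at index 2, swap → [96, 93, 91, 43, 73, 26, 87, 25, 22, 9, 50, 2, 10, 3]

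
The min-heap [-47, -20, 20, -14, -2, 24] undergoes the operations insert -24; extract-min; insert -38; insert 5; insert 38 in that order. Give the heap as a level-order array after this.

insert -24:
  append -24 at index 6 → [-47, -20, 20, -14, -2, 24, -24]
  -24 < parent 20 at index 2, swap → [-47, -20, -24, -14, -2, 24, 20]
extract-min → returns -47:
  remove root -47; move last element 20 to root → [20, -20, -24, -14, -2, 24]
  20 vs smaller child -24 at index 2, swap → [-24, -20, 20, -14, -2, 24]
insert -38:
  append -38 at index 6 → [-24, -20, 20, -14, -2, 24, -38]
  -38 < parent 20 at index 2, swap → [-24, -20, -38, -14, -2, 24, 20]
  -38 < parent -24 at index 0, swap → [-38, -20, -24, -14, -2, 24, 20]
insert 5:
  append 5 at index 7 → [-38, -20, -24, -14, -2, 24, 20, 5] (no swap needed)
insert 38:
  append 38 at index 8 → [-38, -20, -24, -14, -2, 24, 20, 5, 38] (no swap needed)

[-38, -20, -24, -14, -2, 24, 20, 5, 38]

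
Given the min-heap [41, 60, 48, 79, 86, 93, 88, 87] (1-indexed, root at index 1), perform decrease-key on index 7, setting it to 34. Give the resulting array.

set index 7 from 88 to 34 → [41, 60, 48, 79, 86, 93, 34, 87]
34 < parent 48 at index 3, swap → [41, 60, 34, 79, 86, 93, 48, 87]
34 < parent 41 at index 1, swap → [34, 60, 41, 79, 86, 93, 48, 87]

[34, 60, 41, 79, 86, 93, 48, 87]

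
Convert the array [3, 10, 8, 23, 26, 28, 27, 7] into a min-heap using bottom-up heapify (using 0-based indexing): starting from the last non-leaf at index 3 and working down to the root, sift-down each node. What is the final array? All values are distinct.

[3, 7, 8, 10, 26, 28, 27, 23]

sift down from index 3:
  23 vs only child 7 at index 7, swap → [3, 10, 8, 7, 26, 28, 27, 23]
sift down from index 2: already satisfies heap property
sift down from index 1:
  10 vs smaller child 7 at index 3, swap → [3, 7, 8, 10, 26, 28, 27, 23]
sift down from index 0: already satisfies heap property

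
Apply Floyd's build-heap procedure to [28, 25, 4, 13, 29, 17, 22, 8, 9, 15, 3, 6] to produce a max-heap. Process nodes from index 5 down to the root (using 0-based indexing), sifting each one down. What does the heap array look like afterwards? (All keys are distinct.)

[29, 28, 22, 13, 25, 17, 4, 8, 9, 15, 3, 6]

sift down from index 5: already satisfies heap property
sift down from index 4: already satisfies heap property
sift down from index 3: already satisfies heap property
sift down from index 2:
  4 vs larger child 22 at index 6, swap → [28, 25, 22, 13, 29, 17, 4, 8, 9, 15, 3, 6]
sift down from index 1:
  25 vs larger child 29 at index 4, swap → [28, 29, 22, 13, 25, 17, 4, 8, 9, 15, 3, 6]
sift down from index 0:
  28 vs larger child 29 at index 1, swap → [29, 28, 22, 13, 25, 17, 4, 8, 9, 15, 3, 6]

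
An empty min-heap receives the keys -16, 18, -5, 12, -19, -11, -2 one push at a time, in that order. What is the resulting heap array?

Insert -16:
  append -16 at index 0 → [-16] (no swap needed)
Insert 18:
  append 18 at index 1 → [-16, 18] (no swap needed)
Insert -5:
  append -5 at index 2 → [-16, 18, -5] (no swap needed)
Insert 12:
  append 12 at index 3 → [-16, 18, -5, 12]
  12 < parent 18 at index 1, swap → [-16, 12, -5, 18]
Insert -19:
  append -19 at index 4 → [-16, 12, -5, 18, -19]
  -19 < parent 12 at index 1, swap → [-16, -19, -5, 18, 12]
  -19 < parent -16 at index 0, swap → [-19, -16, -5, 18, 12]
Insert -11:
  append -11 at index 5 → [-19, -16, -5, 18, 12, -11]
  -11 < parent -5 at index 2, swap → [-19, -16, -11, 18, 12, -5]
Insert -2:
  append -2 at index 6 → [-19, -16, -11, 18, 12, -5, -2] (no swap needed)

[-19, -16, -11, 18, 12, -5, -2]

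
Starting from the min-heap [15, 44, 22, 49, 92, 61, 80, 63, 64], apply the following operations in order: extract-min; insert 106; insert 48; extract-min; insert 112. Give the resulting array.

[44, 48, 61, 49, 92, 64, 80, 63, 106, 112]

extract-min → returns 15:
  remove root 15; move last element 64 to root → [64, 44, 22, 49, 92, 61, 80, 63]
  64 vs smaller child 22 at index 2, swap → [22, 44, 64, 49, 92, 61, 80, 63]
  64 vs smaller child 61 at index 5, swap → [22, 44, 61, 49, 92, 64, 80, 63]
insert 106:
  append 106 at index 8 → [22, 44, 61, 49, 92, 64, 80, 63, 106] (no swap needed)
insert 48:
  append 48 at index 9 → [22, 44, 61, 49, 92, 64, 80, 63, 106, 48]
  48 < parent 92 at index 4, swap → [22, 44, 61, 49, 48, 64, 80, 63, 106, 92]
extract-min → returns 22:
  remove root 22; move last element 92 to root → [92, 44, 61, 49, 48, 64, 80, 63, 106]
  92 vs smaller child 44 at index 1, swap → [44, 92, 61, 49, 48, 64, 80, 63, 106]
  92 vs smaller child 48 at index 4, swap → [44, 48, 61, 49, 92, 64, 80, 63, 106]
insert 112:
  append 112 at index 9 → [44, 48, 61, 49, 92, 64, 80, 63, 106, 112] (no swap needed)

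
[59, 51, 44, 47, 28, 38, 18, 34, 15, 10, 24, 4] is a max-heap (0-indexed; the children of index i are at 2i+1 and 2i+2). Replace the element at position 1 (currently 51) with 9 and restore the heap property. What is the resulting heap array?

set index 1 from 51 to 9 → [59, 9, 44, 47, 28, 38, 18, 34, 15, 10, 24, 4]
9 vs larger child 47 at index 3, swap → [59, 47, 44, 9, 28, 38, 18, 34, 15, 10, 24, 4]
9 vs larger child 34 at index 7, swap → [59, 47, 44, 34, 28, 38, 18, 9, 15, 10, 24, 4]

[59, 47, 44, 34, 28, 38, 18, 9, 15, 10, 24, 4]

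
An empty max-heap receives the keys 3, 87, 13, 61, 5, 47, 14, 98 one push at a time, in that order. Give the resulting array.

[98, 87, 47, 61, 5, 13, 14, 3]

Insert 3:
  append 3 at index 0 → [3] (no swap needed)
Insert 87:
  append 87 at index 1 → [3, 87]
  87 > parent 3 at index 0, swap → [87, 3]
Insert 13:
  append 13 at index 2 → [87, 3, 13] (no swap needed)
Insert 61:
  append 61 at index 3 → [87, 3, 13, 61]
  61 > parent 3 at index 1, swap → [87, 61, 13, 3]
Insert 5:
  append 5 at index 4 → [87, 61, 13, 3, 5] (no swap needed)
Insert 47:
  append 47 at index 5 → [87, 61, 13, 3, 5, 47]
  47 > parent 13 at index 2, swap → [87, 61, 47, 3, 5, 13]
Insert 14:
  append 14 at index 6 → [87, 61, 47, 3, 5, 13, 14] (no swap needed)
Insert 98:
  append 98 at index 7 → [87, 61, 47, 3, 5, 13, 14, 98]
  98 > parent 3 at index 3, swap → [87, 61, 47, 98, 5, 13, 14, 3]
  98 > parent 61 at index 1, swap → [87, 98, 47, 61, 5, 13, 14, 3]
  98 > parent 87 at index 0, swap → [98, 87, 47, 61, 5, 13, 14, 3]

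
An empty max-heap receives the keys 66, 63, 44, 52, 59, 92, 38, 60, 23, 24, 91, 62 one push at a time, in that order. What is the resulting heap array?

[92, 91, 66, 60, 63, 62, 38, 52, 23, 24, 59, 44]

Insert 66:
  append 66 at index 0 → [66] (no swap needed)
Insert 63:
  append 63 at index 1 → [66, 63] (no swap needed)
Insert 44:
  append 44 at index 2 → [66, 63, 44] (no swap needed)
Insert 52:
  append 52 at index 3 → [66, 63, 44, 52] (no swap needed)
Insert 59:
  append 59 at index 4 → [66, 63, 44, 52, 59] (no swap needed)
Insert 92:
  append 92 at index 5 → [66, 63, 44, 52, 59, 92]
  92 > parent 44 at index 2, swap → [66, 63, 92, 52, 59, 44]
  92 > parent 66 at index 0, swap → [92, 63, 66, 52, 59, 44]
Insert 38:
  append 38 at index 6 → [92, 63, 66, 52, 59, 44, 38] (no swap needed)
Insert 60:
  append 60 at index 7 → [92, 63, 66, 52, 59, 44, 38, 60]
  60 > parent 52 at index 3, swap → [92, 63, 66, 60, 59, 44, 38, 52]
Insert 23:
  append 23 at index 8 → [92, 63, 66, 60, 59, 44, 38, 52, 23] (no swap needed)
Insert 24:
  append 24 at index 9 → [92, 63, 66, 60, 59, 44, 38, 52, 23, 24] (no swap needed)
Insert 91:
  append 91 at index 10 → [92, 63, 66, 60, 59, 44, 38, 52, 23, 24, 91]
  91 > parent 59 at index 4, swap → [92, 63, 66, 60, 91, 44, 38, 52, 23, 24, 59]
  91 > parent 63 at index 1, swap → [92, 91, 66, 60, 63, 44, 38, 52, 23, 24, 59]
Insert 62:
  append 62 at index 11 → [92, 91, 66, 60, 63, 44, 38, 52, 23, 24, 59, 62]
  62 > parent 44 at index 5, swap → [92, 91, 66, 60, 63, 62, 38, 52, 23, 24, 59, 44]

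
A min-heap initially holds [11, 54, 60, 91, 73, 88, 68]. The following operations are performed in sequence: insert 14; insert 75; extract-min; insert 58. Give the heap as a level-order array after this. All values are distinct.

insert 14:
  append 14 at index 7 → [11, 54, 60, 91, 73, 88, 68, 14]
  14 < parent 91 at index 3, swap → [11, 54, 60, 14, 73, 88, 68, 91]
  14 < parent 54 at index 1, swap → [11, 14, 60, 54, 73, 88, 68, 91]
insert 75:
  append 75 at index 8 → [11, 14, 60, 54, 73, 88, 68, 91, 75] (no swap needed)
extract-min → returns 11:
  remove root 11; move last element 75 to root → [75, 14, 60, 54, 73, 88, 68, 91]
  75 vs smaller child 14 at index 1, swap → [14, 75, 60, 54, 73, 88, 68, 91]
  75 vs smaller child 54 at index 3, swap → [14, 54, 60, 75, 73, 88, 68, 91]
insert 58:
  append 58 at index 8 → [14, 54, 60, 75, 73, 88, 68, 91, 58]
  58 < parent 75 at index 3, swap → [14, 54, 60, 58, 73, 88, 68, 91, 75]

[14, 54, 60, 58, 73, 88, 68, 91, 75]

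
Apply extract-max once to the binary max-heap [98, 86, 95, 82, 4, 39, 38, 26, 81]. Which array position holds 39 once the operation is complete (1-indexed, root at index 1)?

remove root 98; move last element 81 to root → [81, 86, 95, 82, 4, 39, 38, 26]
81 vs larger child 95 at index 3, swap → [95, 86, 81, 82, 4, 39, 38, 26]
resulting array: [95, 86, 81, 82, 4, 39, 38, 26]

6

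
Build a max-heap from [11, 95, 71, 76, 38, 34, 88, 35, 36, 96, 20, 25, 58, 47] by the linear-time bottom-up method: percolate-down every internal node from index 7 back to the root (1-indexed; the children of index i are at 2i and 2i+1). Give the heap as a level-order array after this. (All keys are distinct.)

sift down from index 7: already satisfies heap property
sift down from index 6:
  34 vs larger child 58 at index 13, swap → [11, 95, 71, 76, 38, 58, 88, 35, 36, 96, 20, 25, 34, 47]
sift down from index 5:
  38 vs larger child 96 at index 10, swap → [11, 95, 71, 76, 96, 58, 88, 35, 36, 38, 20, 25, 34, 47]
sift down from index 4: already satisfies heap property
sift down from index 3:
  71 vs larger child 88 at index 7, swap → [11, 95, 88, 76, 96, 58, 71, 35, 36, 38, 20, 25, 34, 47]
sift down from index 2:
  95 vs larger child 96 at index 5, swap → [11, 96, 88, 76, 95, 58, 71, 35, 36, 38, 20, 25, 34, 47]
sift down from index 1:
  11 vs larger child 96 at index 2, swap → [96, 11, 88, 76, 95, 58, 71, 35, 36, 38, 20, 25, 34, 47]
  11 vs larger child 95 at index 5, swap → [96, 95, 88, 76, 11, 58, 71, 35, 36, 38, 20, 25, 34, 47]
  11 vs larger child 38 at index 10, swap → [96, 95, 88, 76, 38, 58, 71, 35, 36, 11, 20, 25, 34, 47]

[96, 95, 88, 76, 38, 58, 71, 35, 36, 11, 20, 25, 34, 47]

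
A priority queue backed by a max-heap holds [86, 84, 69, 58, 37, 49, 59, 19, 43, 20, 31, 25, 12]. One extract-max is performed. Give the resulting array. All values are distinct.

remove root 86; move last element 12 to root → [12, 84, 69, 58, 37, 49, 59, 19, 43, 20, 31, 25]
12 vs larger child 84 at index 1, swap → [84, 12, 69, 58, 37, 49, 59, 19, 43, 20, 31, 25]
12 vs larger child 58 at index 3, swap → [84, 58, 69, 12, 37, 49, 59, 19, 43, 20, 31, 25]
12 vs larger child 43 at index 8, swap → [84, 58, 69, 43, 37, 49, 59, 19, 12, 20, 31, 25]

[84, 58, 69, 43, 37, 49, 59, 19, 12, 20, 31, 25]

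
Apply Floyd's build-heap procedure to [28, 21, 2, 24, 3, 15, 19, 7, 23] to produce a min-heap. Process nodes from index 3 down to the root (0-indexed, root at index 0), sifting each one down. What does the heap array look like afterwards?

[2, 3, 15, 7, 21, 28, 19, 24, 23]

sift down from index 3:
  24 vs smaller child 7 at index 7, swap → [28, 21, 2, 7, 3, 15, 19, 24, 23]
sift down from index 2: already satisfies heap property
sift down from index 1:
  21 vs smaller child 3 at index 4, swap → [28, 3, 2, 7, 21, 15, 19, 24, 23]
sift down from index 0:
  28 vs smaller child 2 at index 2, swap → [2, 3, 28, 7, 21, 15, 19, 24, 23]
  28 vs smaller child 15 at index 5, swap → [2, 3, 15, 7, 21, 28, 19, 24, 23]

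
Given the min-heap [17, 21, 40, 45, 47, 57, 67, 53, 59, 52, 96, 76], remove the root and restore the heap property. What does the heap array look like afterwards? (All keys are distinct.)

[21, 45, 40, 53, 47, 57, 67, 76, 59, 52, 96]

remove root 17; move last element 76 to root → [76, 21, 40, 45, 47, 57, 67, 53, 59, 52, 96]
76 vs smaller child 21 at index 1, swap → [21, 76, 40, 45, 47, 57, 67, 53, 59, 52, 96]
76 vs smaller child 45 at index 3, swap → [21, 45, 40, 76, 47, 57, 67, 53, 59, 52, 96]
76 vs smaller child 53 at index 7, swap → [21, 45, 40, 53, 47, 57, 67, 76, 59, 52, 96]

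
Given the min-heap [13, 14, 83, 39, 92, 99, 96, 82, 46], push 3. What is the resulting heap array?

append 3 at index 9 → [13, 14, 83, 39, 92, 99, 96, 82, 46, 3]
3 < parent 92 at index 4, swap → [13, 14, 83, 39, 3, 99, 96, 82, 46, 92]
3 < parent 14 at index 1, swap → [13, 3, 83, 39, 14, 99, 96, 82, 46, 92]
3 < parent 13 at index 0, swap → [3, 13, 83, 39, 14, 99, 96, 82, 46, 92]

[3, 13, 83, 39, 14, 99, 96, 82, 46, 92]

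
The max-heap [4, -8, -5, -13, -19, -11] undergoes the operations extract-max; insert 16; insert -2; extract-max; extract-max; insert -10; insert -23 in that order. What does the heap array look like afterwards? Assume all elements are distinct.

[-5, -8, -10, -13, -19, -11, -23]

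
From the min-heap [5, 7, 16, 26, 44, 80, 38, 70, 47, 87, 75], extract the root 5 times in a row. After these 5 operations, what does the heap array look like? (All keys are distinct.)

[44, 47, 70, 87, 75, 80]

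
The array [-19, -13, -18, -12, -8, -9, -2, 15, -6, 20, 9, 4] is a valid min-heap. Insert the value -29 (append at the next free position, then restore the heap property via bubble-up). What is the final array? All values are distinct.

[-29, -13, -19, -12, -8, -18, -2, 15, -6, 20, 9, 4, -9]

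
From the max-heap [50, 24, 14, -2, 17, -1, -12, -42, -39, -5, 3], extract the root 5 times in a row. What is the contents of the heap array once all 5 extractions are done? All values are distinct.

extract-max #1 returns 50:
  remove root 50; move last element 3 to root → [3, 24, 14, -2, 17, -1, -12, -42, -39, -5]
  3 vs larger child 24 at index 1, swap → [24, 3, 14, -2, 17, -1, -12, -42, -39, -5]
  3 vs larger child 17 at index 4, swap → [24, 17, 14, -2, 3, -1, -12, -42, -39, -5]
extract-max #2 returns 24:
  remove root 24; move last element -5 to root → [-5, 17, 14, -2, 3, -1, -12, -42, -39]
  -5 vs larger child 17 at index 1, swap → [17, -5, 14, -2, 3, -1, -12, -42, -39]
  -5 vs larger child 3 at index 4, swap → [17, 3, 14, -2, -5, -1, -12, -42, -39]
extract-max #3 returns 17:
  remove root 17; move last element -39 to root → [-39, 3, 14, -2, -5, -1, -12, -42]
  -39 vs larger child 14 at index 2, swap → [14, 3, -39, -2, -5, -1, -12, -42]
  -39 vs larger child -1 at index 5, swap → [14, 3, -1, -2, -5, -39, -12, -42]
extract-max #4 returns 14:
  remove root 14; move last element -42 to root → [-42, 3, -1, -2, -5, -39, -12]
  -42 vs larger child 3 at index 1, swap → [3, -42, -1, -2, -5, -39, -12]
  -42 vs larger child -2 at index 3, swap → [3, -2, -1, -42, -5, -39, -12]
extract-max #5 returns 3:
  remove root 3; move last element -12 to root → [-12, -2, -1, -42, -5, -39]
  -12 vs larger child -1 at index 2, swap → [-1, -2, -12, -42, -5, -39]

[-1, -2, -12, -42, -5, -39]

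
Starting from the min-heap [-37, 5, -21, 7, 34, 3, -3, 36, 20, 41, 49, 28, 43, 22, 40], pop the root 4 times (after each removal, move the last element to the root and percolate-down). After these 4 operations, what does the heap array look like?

[5, 7, 22, 20, 34, 28, 43, 36, 40, 41, 49]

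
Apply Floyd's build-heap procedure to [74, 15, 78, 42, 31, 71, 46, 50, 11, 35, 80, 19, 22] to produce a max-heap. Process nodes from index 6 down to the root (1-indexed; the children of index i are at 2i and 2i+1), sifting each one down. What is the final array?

sift down from index 6: already satisfies heap property
sift down from index 5:
  31 vs larger child 80 at index 11, swap → [74, 15, 78, 42, 80, 71, 46, 50, 11, 35, 31, 19, 22]
sift down from index 4:
  42 vs larger child 50 at index 8, swap → [74, 15, 78, 50, 80, 71, 46, 42, 11, 35, 31, 19, 22]
sift down from index 3: already satisfies heap property
sift down from index 2:
  15 vs larger child 80 at index 5, swap → [74, 80, 78, 50, 15, 71, 46, 42, 11, 35, 31, 19, 22]
  15 vs larger child 35 at index 10, swap → [74, 80, 78, 50, 35, 71, 46, 42, 11, 15, 31, 19, 22]
sift down from index 1:
  74 vs larger child 80 at index 2, swap → [80, 74, 78, 50, 35, 71, 46, 42, 11, 15, 31, 19, 22]

[80, 74, 78, 50, 35, 71, 46, 42, 11, 15, 31, 19, 22]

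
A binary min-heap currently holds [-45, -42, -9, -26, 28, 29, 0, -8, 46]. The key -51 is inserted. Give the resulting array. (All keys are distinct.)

[-51, -45, -9, -26, -42, 29, 0, -8, 46, 28]

append -51 at index 9 → [-45, -42, -9, -26, 28, 29, 0, -8, 46, -51]
-51 < parent 28 at index 4, swap → [-45, -42, -9, -26, -51, 29, 0, -8, 46, 28]
-51 < parent -42 at index 1, swap → [-45, -51, -9, -26, -42, 29, 0, -8, 46, 28]
-51 < parent -45 at index 0, swap → [-51, -45, -9, -26, -42, 29, 0, -8, 46, 28]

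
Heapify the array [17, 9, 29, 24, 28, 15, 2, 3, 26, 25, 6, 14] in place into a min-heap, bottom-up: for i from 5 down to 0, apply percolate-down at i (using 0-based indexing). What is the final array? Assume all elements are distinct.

[2, 3, 14, 9, 6, 15, 29, 24, 26, 25, 28, 17]

sift down from index 5:
  15 vs only child 14 at index 11, swap → [17, 9, 29, 24, 28, 14, 2, 3, 26, 25, 6, 15]
sift down from index 4:
  28 vs smaller child 6 at index 10, swap → [17, 9, 29, 24, 6, 14, 2, 3, 26, 25, 28, 15]
sift down from index 3:
  24 vs smaller child 3 at index 7, swap → [17, 9, 29, 3, 6, 14, 2, 24, 26, 25, 28, 15]
sift down from index 2:
  29 vs smaller child 2 at index 6, swap → [17, 9, 2, 3, 6, 14, 29, 24, 26, 25, 28, 15]
sift down from index 1:
  9 vs smaller child 3 at index 3, swap → [17, 3, 2, 9, 6, 14, 29, 24, 26, 25, 28, 15]
sift down from index 0:
  17 vs smaller child 2 at index 2, swap → [2, 3, 17, 9, 6, 14, 29, 24, 26, 25, 28, 15]
  17 vs smaller child 14 at index 5, swap → [2, 3, 14, 9, 6, 17, 29, 24, 26, 25, 28, 15]
  17 vs only child 15 at index 11, swap → [2, 3, 14, 9, 6, 15, 29, 24, 26, 25, 28, 17]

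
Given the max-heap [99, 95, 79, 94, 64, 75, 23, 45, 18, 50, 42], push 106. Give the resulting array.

append 106 at index 11 → [99, 95, 79, 94, 64, 75, 23, 45, 18, 50, 42, 106]
106 > parent 75 at index 5, swap → [99, 95, 79, 94, 64, 106, 23, 45, 18, 50, 42, 75]
106 > parent 79 at index 2, swap → [99, 95, 106, 94, 64, 79, 23, 45, 18, 50, 42, 75]
106 > parent 99 at index 0, swap → [106, 95, 99, 94, 64, 79, 23, 45, 18, 50, 42, 75]

[106, 95, 99, 94, 64, 79, 23, 45, 18, 50, 42, 75]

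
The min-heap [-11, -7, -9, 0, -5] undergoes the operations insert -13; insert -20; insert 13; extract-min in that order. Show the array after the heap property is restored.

[-13, -7, -11, 0, -5, -9, 13]

insert -13:
  append -13 at index 5 → [-11, -7, -9, 0, -5, -13]
  -13 < parent -9 at index 2, swap → [-11, -7, -13, 0, -5, -9]
  -13 < parent -11 at index 0, swap → [-13, -7, -11, 0, -5, -9]
insert -20:
  append -20 at index 6 → [-13, -7, -11, 0, -5, -9, -20]
  -20 < parent -11 at index 2, swap → [-13, -7, -20, 0, -5, -9, -11]
  -20 < parent -13 at index 0, swap → [-20, -7, -13, 0, -5, -9, -11]
insert 13:
  append 13 at index 7 → [-20, -7, -13, 0, -5, -9, -11, 13] (no swap needed)
extract-min → returns -20:
  remove root -20; move last element 13 to root → [13, -7, -13, 0, -5, -9, -11]
  13 vs smaller child -13 at index 2, swap → [-13, -7, 13, 0, -5, -9, -11]
  13 vs smaller child -11 at index 6, swap → [-13, -7, -11, 0, -5, -9, 13]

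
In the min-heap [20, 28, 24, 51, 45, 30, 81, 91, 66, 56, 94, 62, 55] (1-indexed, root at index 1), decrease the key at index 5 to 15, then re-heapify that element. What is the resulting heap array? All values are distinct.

set index 5 from 45 to 15 → [20, 28, 24, 51, 15, 30, 81, 91, 66, 56, 94, 62, 55]
15 < parent 28 at index 2, swap → [20, 15, 24, 51, 28, 30, 81, 91, 66, 56, 94, 62, 55]
15 < parent 20 at index 1, swap → [15, 20, 24, 51, 28, 30, 81, 91, 66, 56, 94, 62, 55]

[15, 20, 24, 51, 28, 30, 81, 91, 66, 56, 94, 62, 55]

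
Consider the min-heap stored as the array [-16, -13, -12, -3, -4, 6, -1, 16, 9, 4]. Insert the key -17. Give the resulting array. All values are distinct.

append -17 at index 10 → [-16, -13, -12, -3, -4, 6, -1, 16, 9, 4, -17]
-17 < parent -4 at index 4, swap → [-16, -13, -12, -3, -17, 6, -1, 16, 9, 4, -4]
-17 < parent -13 at index 1, swap → [-16, -17, -12, -3, -13, 6, -1, 16, 9, 4, -4]
-17 < parent -16 at index 0, swap → [-17, -16, -12, -3, -13, 6, -1, 16, 9, 4, -4]

[-17, -16, -12, -3, -13, 6, -1, 16, 9, 4, -4]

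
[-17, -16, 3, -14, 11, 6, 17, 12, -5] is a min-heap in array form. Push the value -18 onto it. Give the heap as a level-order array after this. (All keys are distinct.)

[-18, -17, 3, -14, -16, 6, 17, 12, -5, 11]

append -18 at index 9 → [-17, -16, 3, -14, 11, 6, 17, 12, -5, -18]
-18 < parent 11 at index 4, swap → [-17, -16, 3, -14, -18, 6, 17, 12, -5, 11]
-18 < parent -16 at index 1, swap → [-17, -18, 3, -14, -16, 6, 17, 12, -5, 11]
-18 < parent -17 at index 0, swap → [-18, -17, 3, -14, -16, 6, 17, 12, -5, 11]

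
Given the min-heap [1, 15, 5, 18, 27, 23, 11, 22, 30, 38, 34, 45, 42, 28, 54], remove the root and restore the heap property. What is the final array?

[5, 15, 11, 18, 27, 23, 28, 22, 30, 38, 34, 45, 42, 54]

remove root 1; move last element 54 to root → [54, 15, 5, 18, 27, 23, 11, 22, 30, 38, 34, 45, 42, 28]
54 vs smaller child 5 at index 2, swap → [5, 15, 54, 18, 27, 23, 11, 22, 30, 38, 34, 45, 42, 28]
54 vs smaller child 11 at index 6, swap → [5, 15, 11, 18, 27, 23, 54, 22, 30, 38, 34, 45, 42, 28]
54 vs only child 28 at index 13, swap → [5, 15, 11, 18, 27, 23, 28, 22, 30, 38, 34, 45, 42, 54]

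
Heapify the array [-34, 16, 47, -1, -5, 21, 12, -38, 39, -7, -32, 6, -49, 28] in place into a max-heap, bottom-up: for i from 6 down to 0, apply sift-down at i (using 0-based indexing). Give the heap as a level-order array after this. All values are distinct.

[47, 39, 28, 16, -5, 21, 12, -38, -1, -7, -32, 6, -49, -34]

sift down from index 6:
  12 vs only child 28 at index 13, swap → [-34, 16, 47, -1, -5, 21, 28, -38, 39, -7, -32, 6, -49, 12]
sift down from index 5: already satisfies heap property
sift down from index 4: already satisfies heap property
sift down from index 3:
  -1 vs larger child 39 at index 8, swap → [-34, 16, 47, 39, -5, 21, 28, -38, -1, -7, -32, 6, -49, 12]
sift down from index 2: already satisfies heap property
sift down from index 1:
  16 vs larger child 39 at index 3, swap → [-34, 39, 47, 16, -5, 21, 28, -38, -1, -7, -32, 6, -49, 12]
sift down from index 0:
  -34 vs larger child 47 at index 2, swap → [47, 39, -34, 16, -5, 21, 28, -38, -1, -7, -32, 6, -49, 12]
  -34 vs larger child 28 at index 6, swap → [47, 39, 28, 16, -5, 21, -34, -38, -1, -7, -32, 6, -49, 12]
  -34 vs only child 12 at index 13, swap → [47, 39, 28, 16, -5, 21, 12, -38, -1, -7, -32, 6, -49, -34]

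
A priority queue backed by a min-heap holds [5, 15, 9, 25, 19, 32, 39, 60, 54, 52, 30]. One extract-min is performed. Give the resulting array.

[9, 15, 30, 25, 19, 32, 39, 60, 54, 52]

remove root 5; move last element 30 to root → [30, 15, 9, 25, 19, 32, 39, 60, 54, 52]
30 vs smaller child 9 at index 2, swap → [9, 15, 30, 25, 19, 32, 39, 60, 54, 52]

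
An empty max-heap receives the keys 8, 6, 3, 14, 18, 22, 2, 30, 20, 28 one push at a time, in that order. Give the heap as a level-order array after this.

[30, 28, 18, 20, 22, 3, 2, 6, 14, 8]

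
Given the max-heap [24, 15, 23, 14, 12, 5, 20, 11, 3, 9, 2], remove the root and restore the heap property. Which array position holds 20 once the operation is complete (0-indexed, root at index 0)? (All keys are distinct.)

2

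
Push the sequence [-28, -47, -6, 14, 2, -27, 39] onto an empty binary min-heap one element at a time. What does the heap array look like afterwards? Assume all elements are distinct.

Insert -28:
  append -28 at index 0 → [-28] (no swap needed)
Insert -47:
  append -47 at index 1 → [-28, -47]
  -47 < parent -28 at index 0, swap → [-47, -28]
Insert -6:
  append -6 at index 2 → [-47, -28, -6] (no swap needed)
Insert 14:
  append 14 at index 3 → [-47, -28, -6, 14] (no swap needed)
Insert 2:
  append 2 at index 4 → [-47, -28, -6, 14, 2] (no swap needed)
Insert -27:
  append -27 at index 5 → [-47, -28, -6, 14, 2, -27]
  -27 < parent -6 at index 2, swap → [-47, -28, -27, 14, 2, -6]
Insert 39:
  append 39 at index 6 → [-47, -28, -27, 14, 2, -6, 39] (no swap needed)

[-47, -28, -27, 14, 2, -6, 39]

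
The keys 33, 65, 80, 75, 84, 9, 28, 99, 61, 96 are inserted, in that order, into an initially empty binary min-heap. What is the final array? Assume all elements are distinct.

Insert 33:
  append 33 at index 0 → [33] (no swap needed)
Insert 65:
  append 65 at index 1 → [33, 65] (no swap needed)
Insert 80:
  append 80 at index 2 → [33, 65, 80] (no swap needed)
Insert 75:
  append 75 at index 3 → [33, 65, 80, 75] (no swap needed)
Insert 84:
  append 84 at index 4 → [33, 65, 80, 75, 84] (no swap needed)
Insert 9:
  append 9 at index 5 → [33, 65, 80, 75, 84, 9]
  9 < parent 80 at index 2, swap → [33, 65, 9, 75, 84, 80]
  9 < parent 33 at index 0, swap → [9, 65, 33, 75, 84, 80]
Insert 28:
  append 28 at index 6 → [9, 65, 33, 75, 84, 80, 28]
  28 < parent 33 at index 2, swap → [9, 65, 28, 75, 84, 80, 33]
Insert 99:
  append 99 at index 7 → [9, 65, 28, 75, 84, 80, 33, 99] (no swap needed)
Insert 61:
  append 61 at index 8 → [9, 65, 28, 75, 84, 80, 33, 99, 61]
  61 < parent 75 at index 3, swap → [9, 65, 28, 61, 84, 80, 33, 99, 75]
  61 < parent 65 at index 1, swap → [9, 61, 28, 65, 84, 80, 33, 99, 75]
Insert 96:
  append 96 at index 9 → [9, 61, 28, 65, 84, 80, 33, 99, 75, 96] (no swap needed)

[9, 61, 28, 65, 84, 80, 33, 99, 75, 96]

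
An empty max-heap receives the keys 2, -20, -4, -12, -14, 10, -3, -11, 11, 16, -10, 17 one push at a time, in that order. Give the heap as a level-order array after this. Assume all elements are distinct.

[17, 11, 16, -11, 10, 2, -3, -20, -12, -14, -10, -4]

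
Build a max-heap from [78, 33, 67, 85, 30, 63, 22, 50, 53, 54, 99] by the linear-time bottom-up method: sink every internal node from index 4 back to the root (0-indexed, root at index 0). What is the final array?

sift down from index 4:
  30 vs larger child 99 at index 10, swap → [78, 33, 67, 85, 99, 63, 22, 50, 53, 54, 30]
sift down from index 3: already satisfies heap property
sift down from index 2: already satisfies heap property
sift down from index 1:
  33 vs larger child 99 at index 4, swap → [78, 99, 67, 85, 33, 63, 22, 50, 53, 54, 30]
  33 vs larger child 54 at index 9, swap → [78, 99, 67, 85, 54, 63, 22, 50, 53, 33, 30]
sift down from index 0:
  78 vs larger child 99 at index 1, swap → [99, 78, 67, 85, 54, 63, 22, 50, 53, 33, 30]
  78 vs larger child 85 at index 3, swap → [99, 85, 67, 78, 54, 63, 22, 50, 53, 33, 30]

[99, 85, 67, 78, 54, 63, 22, 50, 53, 33, 30]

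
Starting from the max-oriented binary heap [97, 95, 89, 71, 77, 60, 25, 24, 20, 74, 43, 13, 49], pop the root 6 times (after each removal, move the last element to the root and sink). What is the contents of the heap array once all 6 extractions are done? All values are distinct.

[60, 49, 25, 43, 20, 13, 24]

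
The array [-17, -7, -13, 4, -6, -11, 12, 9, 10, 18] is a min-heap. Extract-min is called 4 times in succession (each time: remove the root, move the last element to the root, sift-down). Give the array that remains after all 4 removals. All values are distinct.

extract-min #1 returns -17:
  remove root -17; move last element 18 to root → [18, -7, -13, 4, -6, -11, 12, 9, 10]
  18 vs smaller child -13 at index 2, swap → [-13, -7, 18, 4, -6, -11, 12, 9, 10]
  18 vs smaller child -11 at index 5, swap → [-13, -7, -11, 4, -6, 18, 12, 9, 10]
extract-min #2 returns -13:
  remove root -13; move last element 10 to root → [10, -7, -11, 4, -6, 18, 12, 9]
  10 vs smaller child -11 at index 2, swap → [-11, -7, 10, 4, -6, 18, 12, 9]
extract-min #3 returns -11:
  remove root -11; move last element 9 to root → [9, -7, 10, 4, -6, 18, 12]
  9 vs smaller child -7 at index 1, swap → [-7, 9, 10, 4, -6, 18, 12]
  9 vs smaller child -6 at index 4, swap → [-7, -6, 10, 4, 9, 18, 12]
extract-min #4 returns -7:
  remove root -7; move last element 12 to root → [12, -6, 10, 4, 9, 18]
  12 vs smaller child -6 at index 1, swap → [-6, 12, 10, 4, 9, 18]
  12 vs smaller child 4 at index 3, swap → [-6, 4, 10, 12, 9, 18]

[-6, 4, 10, 12, 9, 18]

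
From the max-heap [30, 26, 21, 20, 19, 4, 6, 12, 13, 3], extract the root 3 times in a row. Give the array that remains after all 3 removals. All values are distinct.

extract-max #1 returns 30:
  remove root 30; move last element 3 to root → [3, 26, 21, 20, 19, 4, 6, 12, 13]
  3 vs larger child 26 at index 1, swap → [26, 3, 21, 20, 19, 4, 6, 12, 13]
  3 vs larger child 20 at index 3, swap → [26, 20, 21, 3, 19, 4, 6, 12, 13]
  3 vs larger child 13 at index 8, swap → [26, 20, 21, 13, 19, 4, 6, 12, 3]
extract-max #2 returns 26:
  remove root 26; move last element 3 to root → [3, 20, 21, 13, 19, 4, 6, 12]
  3 vs larger child 21 at index 2, swap → [21, 20, 3, 13, 19, 4, 6, 12]
  3 vs larger child 6 at index 6, swap → [21, 20, 6, 13, 19, 4, 3, 12]
extract-max #3 returns 21:
  remove root 21; move last element 12 to root → [12, 20, 6, 13, 19, 4, 3]
  12 vs larger child 20 at index 1, swap → [20, 12, 6, 13, 19, 4, 3]
  12 vs larger child 19 at index 4, swap → [20, 19, 6, 13, 12, 4, 3]

[20, 19, 6, 13, 12, 4, 3]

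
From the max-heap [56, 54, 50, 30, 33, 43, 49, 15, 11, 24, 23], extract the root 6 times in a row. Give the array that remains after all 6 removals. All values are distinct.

extract-max #1 returns 56:
  remove root 56; move last element 23 to root → [23, 54, 50, 30, 33, 43, 49, 15, 11, 24]
  23 vs larger child 54 at index 1, swap → [54, 23, 50, 30, 33, 43, 49, 15, 11, 24]
  23 vs larger child 33 at index 4, swap → [54, 33, 50, 30, 23, 43, 49, 15, 11, 24]
  23 vs only child 24 at index 9, swap → [54, 33, 50, 30, 24, 43, 49, 15, 11, 23]
extract-max #2 returns 54:
  remove root 54; move last element 23 to root → [23, 33, 50, 30, 24, 43, 49, 15, 11]
  23 vs larger child 50 at index 2, swap → [50, 33, 23, 30, 24, 43, 49, 15, 11]
  23 vs larger child 49 at index 6, swap → [50, 33, 49, 30, 24, 43, 23, 15, 11]
extract-max #3 returns 50:
  remove root 50; move last element 11 to root → [11, 33, 49, 30, 24, 43, 23, 15]
  11 vs larger child 49 at index 2, swap → [49, 33, 11, 30, 24, 43, 23, 15]
  11 vs larger child 43 at index 5, swap → [49, 33, 43, 30, 24, 11, 23, 15]
extract-max #4 returns 49:
  remove root 49; move last element 15 to root → [15, 33, 43, 30, 24, 11, 23]
  15 vs larger child 43 at index 2, swap → [43, 33, 15, 30, 24, 11, 23]
  15 vs larger child 23 at index 6, swap → [43, 33, 23, 30, 24, 11, 15]
extract-max #5 returns 43:
  remove root 43; move last element 15 to root → [15, 33, 23, 30, 24, 11]
  15 vs larger child 33 at index 1, swap → [33, 15, 23, 30, 24, 11]
  15 vs larger child 30 at index 3, swap → [33, 30, 23, 15, 24, 11]
extract-max #6 returns 33:
  remove root 33; move last element 11 to root → [11, 30, 23, 15, 24]
  11 vs larger child 30 at index 1, swap → [30, 11, 23, 15, 24]
  11 vs larger child 24 at index 4, swap → [30, 24, 23, 15, 11]

[30, 24, 23, 15, 11]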